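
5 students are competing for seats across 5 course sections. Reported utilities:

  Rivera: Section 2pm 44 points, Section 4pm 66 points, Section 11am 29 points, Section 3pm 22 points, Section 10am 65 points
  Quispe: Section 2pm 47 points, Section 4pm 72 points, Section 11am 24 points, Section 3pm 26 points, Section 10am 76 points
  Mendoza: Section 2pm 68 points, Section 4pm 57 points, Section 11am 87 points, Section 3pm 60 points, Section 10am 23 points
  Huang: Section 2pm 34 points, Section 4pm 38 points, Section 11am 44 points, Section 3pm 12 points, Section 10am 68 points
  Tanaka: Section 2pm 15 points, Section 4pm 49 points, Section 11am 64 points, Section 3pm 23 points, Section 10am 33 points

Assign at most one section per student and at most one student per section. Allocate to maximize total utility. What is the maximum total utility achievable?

Maximum total: 308 points

Optimal: Rivera→Section 2pm (44 points), Quispe→Section 4pm (72 points), Mendoza→Section 3pm (60 points), Huang→Section 10am (68 points), Tanaka→Section 11am (64 points) — total 44+72+60+68+64 = 308 points.
Column-greedy (each section in turn goes to its best remaining student) gives 294 points, worse by 14.
Next-best assignment: Rivera→Section 4pm, Quispe→Section 2pm, Mendoza→Section 3pm, Huang→Section 10am, Tanaka→Section 11am = 305 points.
Swapping Huang↔Rivera (Huang→Section 2pm 34 points, Rivera→Section 10am 65 points) loses 13.
No other one-to-one assignment exceeds 308 points.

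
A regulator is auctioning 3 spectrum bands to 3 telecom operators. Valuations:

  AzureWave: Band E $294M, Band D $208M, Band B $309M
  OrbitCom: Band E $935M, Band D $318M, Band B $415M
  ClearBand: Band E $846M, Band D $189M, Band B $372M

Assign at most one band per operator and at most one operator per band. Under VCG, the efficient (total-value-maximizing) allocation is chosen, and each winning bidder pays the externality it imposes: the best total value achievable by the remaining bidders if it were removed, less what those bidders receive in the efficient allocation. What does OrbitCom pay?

Efficient allocation: AzureWave→Band D ($208M), OrbitCom→Band E ($935M), ClearBand→Band B ($372M); total welfare W = $1515M.
OrbitCom receives Band E at value $935M, so the others get W − 935 = $580M.
Without OrbitCom: best allocation of the remaining 2 bidders over all 3 bands is AzureWave→Band B ($309M), ClearBand→Band E ($846M), total $1155M.
VCG payment = (others' best without OrbitCom) − (others' welfare with OrbitCom) = 1155 − 580 = $575M.

OrbitCom pays $575M.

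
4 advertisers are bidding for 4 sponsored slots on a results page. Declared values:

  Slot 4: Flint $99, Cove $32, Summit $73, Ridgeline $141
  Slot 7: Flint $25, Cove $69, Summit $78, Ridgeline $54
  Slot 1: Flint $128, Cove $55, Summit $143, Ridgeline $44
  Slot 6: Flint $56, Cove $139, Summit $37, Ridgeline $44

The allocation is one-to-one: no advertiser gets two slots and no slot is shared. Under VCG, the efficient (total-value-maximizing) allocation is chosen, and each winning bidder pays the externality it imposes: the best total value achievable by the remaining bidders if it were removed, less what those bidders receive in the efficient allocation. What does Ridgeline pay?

Efficient allocation: Flint→Slot 1 ($128), Cove→Slot 6 ($139), Summit→Slot 7 ($78), Ridgeline→Slot 4 ($141); total welfare W = $486.
Ridgeline receives Slot 4 at value $141, so the others get W − 141 = $345.
Without Ridgeline: best allocation of the remaining 3 bidders over all 4 slots is Flint→Slot 4 ($99), Cove→Slot 6 ($139), Summit→Slot 1 ($143), total $381.
VCG payment = (others' best without Ridgeline) − (others' welfare with Ridgeline) = 381 − 345 = $36.

Ridgeline pays $36.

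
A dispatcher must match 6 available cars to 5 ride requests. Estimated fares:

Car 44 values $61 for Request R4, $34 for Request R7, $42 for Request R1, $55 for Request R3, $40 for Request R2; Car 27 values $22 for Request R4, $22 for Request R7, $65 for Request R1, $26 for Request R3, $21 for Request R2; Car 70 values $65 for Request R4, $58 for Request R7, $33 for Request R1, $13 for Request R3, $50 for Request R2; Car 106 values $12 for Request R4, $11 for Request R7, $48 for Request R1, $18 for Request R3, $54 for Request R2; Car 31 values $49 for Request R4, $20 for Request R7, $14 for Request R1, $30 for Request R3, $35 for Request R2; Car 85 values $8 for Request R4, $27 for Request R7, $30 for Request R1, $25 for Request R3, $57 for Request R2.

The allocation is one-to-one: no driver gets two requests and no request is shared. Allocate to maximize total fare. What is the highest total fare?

Maximum total: $284

This is a one-to-one assignment (maximum-weight bipartite matching).
Optimal: Car 31→Request R4 ($49), Car 70→Request R7 ($58), Car 27→Request R1 ($65), Car 44→Request R3 ($55), Car 85→Request R2 ($57) — total 49+58+65+55+57 = $284.
Swapping Car 70↔Car 27 (Car 70→Request R1 $33, Car 27→Request R7 $22) loses 68.
No other one-to-one assignment exceeds $284.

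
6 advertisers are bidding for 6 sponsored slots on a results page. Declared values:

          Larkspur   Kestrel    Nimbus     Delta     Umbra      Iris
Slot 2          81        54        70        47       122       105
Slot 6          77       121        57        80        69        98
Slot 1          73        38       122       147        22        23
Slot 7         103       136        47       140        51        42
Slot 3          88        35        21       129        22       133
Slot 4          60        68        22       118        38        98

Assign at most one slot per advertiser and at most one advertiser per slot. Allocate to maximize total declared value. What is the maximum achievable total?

Maximum total: $719

This is a one-to-one assignment (maximum-weight bipartite matching).
Optimal: Larkspur→Slot 7 ($103), Kestrel→Slot 6 ($121), Nimbus→Slot 1 ($122), Delta→Slot 4 ($118), Umbra→Slot 2 ($122), Iris→Slot 3 ($133) — total 103+121+122+118+122+133 = $719.
Row-greedy (each advertiser in turn takes its best remaining slot) gives $695, worse by 24.
Swapping Nimbus↔Kestrel (Nimbus→Slot 6 $57, Kestrel→Slot 1 $38) loses 148.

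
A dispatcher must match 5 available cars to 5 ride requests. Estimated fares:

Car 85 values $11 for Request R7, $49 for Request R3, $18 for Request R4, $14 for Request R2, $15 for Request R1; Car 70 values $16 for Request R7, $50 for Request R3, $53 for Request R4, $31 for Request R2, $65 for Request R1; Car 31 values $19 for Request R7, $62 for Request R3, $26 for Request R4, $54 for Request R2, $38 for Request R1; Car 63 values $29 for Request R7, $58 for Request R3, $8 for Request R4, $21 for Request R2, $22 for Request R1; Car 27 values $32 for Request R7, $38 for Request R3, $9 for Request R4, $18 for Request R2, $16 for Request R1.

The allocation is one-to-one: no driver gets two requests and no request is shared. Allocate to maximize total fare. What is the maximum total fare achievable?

Maximum total: $227

This is the linear assignment problem.
Optimal: Car 85→Request R4 ($18), Car 70→Request R1 ($65), Car 31→Request R2 ($54), Car 63→Request R3 ($58), Car 27→Request R7 ($32) — total 18+65+54+58+32 = $227.
Max-entry greedy (repeatedly take the single best remaining cell) gives $198, worse by 29.
Checked against all permutations: $227 is optimal.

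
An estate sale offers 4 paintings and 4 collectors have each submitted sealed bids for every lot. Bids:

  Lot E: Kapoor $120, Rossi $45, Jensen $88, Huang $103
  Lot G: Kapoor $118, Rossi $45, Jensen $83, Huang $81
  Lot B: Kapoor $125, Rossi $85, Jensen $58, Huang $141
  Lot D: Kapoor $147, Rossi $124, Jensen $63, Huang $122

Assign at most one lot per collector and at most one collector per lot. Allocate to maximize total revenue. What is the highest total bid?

Maximum total: $471

Treat this as an assignment problem: match each collector to one lot.
Optimal: Kapoor→Lot G ($118), Rossi→Lot D ($124), Jensen→Lot E ($88), Huang→Lot B ($141) — total 118+124+88+141 = $471.
Max-entry greedy (repeatedly take the single best remaining cell) gives $421, worse by 50.
Next-best assignment: Kapoor→Lot E, Rossi→Lot D, Jensen→Lot G, Huang→Lot B = $468.
Swapping Rossi↔Jensen (Rossi→Lot E $45, Jensen→Lot D $63) loses 104.
Checked against all permutations: $471 is optimal.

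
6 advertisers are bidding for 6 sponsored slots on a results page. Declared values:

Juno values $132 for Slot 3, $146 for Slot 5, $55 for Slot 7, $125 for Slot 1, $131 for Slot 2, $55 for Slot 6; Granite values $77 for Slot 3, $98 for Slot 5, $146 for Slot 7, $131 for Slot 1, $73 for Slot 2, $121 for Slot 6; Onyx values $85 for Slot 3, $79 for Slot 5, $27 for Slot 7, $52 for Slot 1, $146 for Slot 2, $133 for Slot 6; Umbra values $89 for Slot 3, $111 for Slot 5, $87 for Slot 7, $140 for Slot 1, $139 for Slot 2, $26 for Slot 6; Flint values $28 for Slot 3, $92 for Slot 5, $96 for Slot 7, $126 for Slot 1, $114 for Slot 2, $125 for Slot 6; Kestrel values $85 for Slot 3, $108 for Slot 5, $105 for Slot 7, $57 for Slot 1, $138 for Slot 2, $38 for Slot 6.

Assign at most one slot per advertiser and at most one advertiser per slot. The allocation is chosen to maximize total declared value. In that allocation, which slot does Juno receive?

Juno receives Slot 3.

This is a one-to-one assignment (maximum-weight bipartite matching).
Optimal: Juno→Slot 3 ($132), Granite→Slot 7 ($146), Onyx→Slot 2 ($146), Umbra→Slot 1 ($140), Flint→Slot 6 ($125), Kestrel→Slot 5 ($108) — total 132+146+146+140+125+108 = $797.
Row-greedy (each advertiser in turn takes its best remaining slot) gives $788, worse by 9.
Next-best assignment: Juno→Slot 5, Granite→Slot 7, Onyx→Slot 2, Umbra→Slot 1, Flint→Slot 6, Kestrel→Slot 3 = $788.
Juno's own top slot is Slot 5 ($146), but forcing Juno→Slot 5 and reassigning the rest optimally gives only $788 — worse by 9.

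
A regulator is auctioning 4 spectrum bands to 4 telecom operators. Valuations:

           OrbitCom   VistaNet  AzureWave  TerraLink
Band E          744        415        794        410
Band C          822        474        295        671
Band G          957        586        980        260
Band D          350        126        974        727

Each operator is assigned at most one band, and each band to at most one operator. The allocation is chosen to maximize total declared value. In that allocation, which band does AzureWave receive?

Optimal: OrbitCom→Band G ($957M), VistaNet→Band E ($415M), AzureWave→Band D ($974M), TerraLink→Band C ($671M) — total 957+415+974+671 = $3017M.
Max-entry greedy (repeatedly take the single best remaining cell) gives $2944M, worse by 73.
Next-best assignment: OrbitCom→Band E, VistaNet→Band G, AzureWave→Band D, TerraLink→Band C = $2975M.
AzureWave's own top band is Band G ($980M), but forcing AzureWave→Band G and reassigning the rest optimally gives only $2944M — worse by 73.

AzureWave receives Band D.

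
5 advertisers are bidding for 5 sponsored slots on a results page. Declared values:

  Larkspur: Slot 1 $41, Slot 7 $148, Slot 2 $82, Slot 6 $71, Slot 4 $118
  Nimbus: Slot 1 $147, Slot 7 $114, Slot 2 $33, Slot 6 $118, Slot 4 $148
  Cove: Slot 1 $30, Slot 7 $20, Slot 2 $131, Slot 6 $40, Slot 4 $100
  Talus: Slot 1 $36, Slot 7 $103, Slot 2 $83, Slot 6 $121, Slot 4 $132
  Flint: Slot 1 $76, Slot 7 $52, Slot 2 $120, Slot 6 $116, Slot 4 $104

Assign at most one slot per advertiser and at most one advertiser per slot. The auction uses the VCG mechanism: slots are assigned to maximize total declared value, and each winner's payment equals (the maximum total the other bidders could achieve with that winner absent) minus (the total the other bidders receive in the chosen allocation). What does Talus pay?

Efficient allocation: Larkspur→Slot 7 ($148), Nimbus→Slot 1 ($147), Cove→Slot 2 ($131), Talus→Slot 4 ($132), Flint→Slot 6 ($116); total welfare W = $674.
Talus receives Slot 4 at value $132, so the others get W − 132 = $542.
Without Talus: best allocation of the remaining 4 bidders over all 5 slots is Larkspur→Slot 7 ($148), Nimbus→Slot 4 ($148), Cove→Slot 2 ($131), Flint→Slot 6 ($116), total $543.
VCG payment = (others' best without Talus) − (others' welfare with Talus) = 543 − 542 = $1.

Talus pays $1.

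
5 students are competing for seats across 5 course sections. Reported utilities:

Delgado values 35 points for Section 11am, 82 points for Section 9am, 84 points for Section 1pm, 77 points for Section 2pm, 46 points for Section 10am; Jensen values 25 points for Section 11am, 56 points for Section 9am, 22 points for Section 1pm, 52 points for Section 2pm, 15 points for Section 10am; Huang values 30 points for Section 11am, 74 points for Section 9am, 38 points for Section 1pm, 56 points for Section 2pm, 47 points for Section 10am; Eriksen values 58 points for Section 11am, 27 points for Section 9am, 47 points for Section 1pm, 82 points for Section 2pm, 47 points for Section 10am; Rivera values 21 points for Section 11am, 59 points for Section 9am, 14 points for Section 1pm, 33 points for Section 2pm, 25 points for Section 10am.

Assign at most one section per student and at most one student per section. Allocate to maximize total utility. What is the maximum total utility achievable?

Optimal: Delgado→Section 1pm (84 points), Jensen→Section 2pm (52 points), Huang→Section 10am (47 points), Eriksen→Section 11am (58 points), Rivera→Section 9am (59 points) — total 84+52+47+58+59 = 300 points.
Max-entry greedy (repeatedly take the single best remaining cell) gives 290 points, worse by 10.
No other one-to-one assignment exceeds 300 points.

Max total: 300 points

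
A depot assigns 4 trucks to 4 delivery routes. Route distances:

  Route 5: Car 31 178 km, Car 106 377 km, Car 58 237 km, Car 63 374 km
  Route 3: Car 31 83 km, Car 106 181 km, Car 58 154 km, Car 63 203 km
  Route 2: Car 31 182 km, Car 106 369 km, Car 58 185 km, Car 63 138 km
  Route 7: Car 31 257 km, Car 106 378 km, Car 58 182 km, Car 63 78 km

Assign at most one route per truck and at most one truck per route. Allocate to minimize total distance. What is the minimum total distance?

Min total: 622 km

Optimal: Car 31→Route 5 (178 km), Car 106→Route 3 (181 km), Car 58→Route 2 (185 km), Car 63→Route 7 (78 km) — total 178+181+185+78 = 622 km.
Column-greedy (each route in turn goes to its cheapest remaining truck) gives 848 km, worse by 226.
Next-best assignment: Car 31→Route 2, Car 106→Route 3, Car 58→Route 5, Car 63→Route 7 = 678 km.
Checked against all permutations: 622 km is optimal.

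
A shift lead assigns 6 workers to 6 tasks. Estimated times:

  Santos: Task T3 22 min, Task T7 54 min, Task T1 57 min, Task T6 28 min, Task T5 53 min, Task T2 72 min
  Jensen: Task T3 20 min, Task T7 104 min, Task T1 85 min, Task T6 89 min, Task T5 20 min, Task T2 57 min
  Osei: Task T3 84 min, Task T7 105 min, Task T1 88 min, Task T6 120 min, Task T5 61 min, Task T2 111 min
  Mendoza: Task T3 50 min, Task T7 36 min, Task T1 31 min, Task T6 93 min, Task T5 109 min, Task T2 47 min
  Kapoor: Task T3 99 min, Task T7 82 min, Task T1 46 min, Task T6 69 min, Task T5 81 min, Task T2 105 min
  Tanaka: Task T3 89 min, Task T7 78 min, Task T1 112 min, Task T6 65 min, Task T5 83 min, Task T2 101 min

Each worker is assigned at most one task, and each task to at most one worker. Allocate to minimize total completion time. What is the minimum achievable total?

Min total: 280 min

Optimal: Santos→Task T6 (28 min), Jensen→Task T3 (20 min), Osei→Task T5 (61 min), Mendoza→Task T2 (47 min), Kapoor→Task T1 (46 min), Tanaka→Task T7 (78 min) — total 28+20+61+47+46+78 = 280 min.
Row-greedy (each worker in turn takes its cheapest remaining task) gives 336 min, worse by 56.
Swapping Tanaka↔Mendoza (Tanaka→Task T2 101 min, Mendoza→Task T7 36 min) adds 12.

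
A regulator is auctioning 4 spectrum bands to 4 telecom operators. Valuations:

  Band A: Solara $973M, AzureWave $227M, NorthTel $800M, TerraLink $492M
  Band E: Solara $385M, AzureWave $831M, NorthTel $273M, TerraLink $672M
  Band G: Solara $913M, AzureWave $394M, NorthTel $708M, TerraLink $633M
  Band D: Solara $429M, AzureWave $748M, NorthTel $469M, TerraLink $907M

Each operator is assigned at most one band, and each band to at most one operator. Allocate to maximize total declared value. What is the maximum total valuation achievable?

This is a one-to-one assignment (maximum-weight bipartite matching).
Optimal: Solara→Band G ($913M), AzureWave→Band E ($831M), NorthTel→Band A ($800M), TerraLink→Band D ($907M) — total 913+831+800+907 = $3451M.
Row-greedy (each operator in turn takes its best remaining band) gives $3419M, worse by 32.
Swapping AzureWave↔Solara (AzureWave→Band G $394M, Solara→Band E $385M) loses 965.
No other one-to-one assignment exceeds $3451M.

Maximum total: $3451M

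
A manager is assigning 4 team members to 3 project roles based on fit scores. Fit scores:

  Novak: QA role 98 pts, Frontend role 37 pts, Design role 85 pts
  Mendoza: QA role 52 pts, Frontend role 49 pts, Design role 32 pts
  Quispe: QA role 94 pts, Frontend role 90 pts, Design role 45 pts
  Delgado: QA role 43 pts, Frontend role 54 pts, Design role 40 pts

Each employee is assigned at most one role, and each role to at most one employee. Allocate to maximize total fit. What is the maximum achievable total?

Maximum total: 233 pts

This is the linear assignment problem.
Optimal: Quispe→QA role (94 pts), Delgado→Frontend role (54 pts), Novak→Design role (85 pts) — total 94+54+85 = 233 pts.
Max-entry greedy (repeatedly take the single best remaining cell) gives 228 pts, worse by 5.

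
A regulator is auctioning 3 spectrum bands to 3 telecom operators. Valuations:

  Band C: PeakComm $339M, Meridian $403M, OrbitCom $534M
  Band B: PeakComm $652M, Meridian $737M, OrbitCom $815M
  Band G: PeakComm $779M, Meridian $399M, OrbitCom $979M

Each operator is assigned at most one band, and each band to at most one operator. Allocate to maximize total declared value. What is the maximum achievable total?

Optimal: PeakComm→Band C ($339M), Meridian→Band B ($737M), OrbitCom→Band G ($979M) — total 339+737+979 = $2055M.
Column-greedy (each band in turn goes to its best remaining operator) gives $2050M, worse by 5.
Next-best assignment: PeakComm→Band G, Meridian→Band B, OrbitCom→Band C = $2050M.
No other one-to-one assignment exceeds $2055M.

Max total: $2055M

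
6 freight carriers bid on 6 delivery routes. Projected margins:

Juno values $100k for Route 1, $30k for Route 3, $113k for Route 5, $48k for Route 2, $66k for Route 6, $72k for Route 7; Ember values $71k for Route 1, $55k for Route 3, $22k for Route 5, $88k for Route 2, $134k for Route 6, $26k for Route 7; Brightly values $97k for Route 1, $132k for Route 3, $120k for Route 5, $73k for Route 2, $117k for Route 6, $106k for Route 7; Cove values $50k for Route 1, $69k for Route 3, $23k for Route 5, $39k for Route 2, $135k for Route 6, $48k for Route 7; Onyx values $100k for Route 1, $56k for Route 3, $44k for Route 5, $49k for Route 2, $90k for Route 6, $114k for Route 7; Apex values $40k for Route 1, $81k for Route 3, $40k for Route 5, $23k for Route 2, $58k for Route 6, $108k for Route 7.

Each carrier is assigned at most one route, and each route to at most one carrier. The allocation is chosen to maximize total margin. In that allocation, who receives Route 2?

This is a one-to-one assignment (maximum-weight bipartite matching).
Optimal: Juno→Route 5 ($113k), Ember→Route 2 ($88k), Brightly→Route 3 ($132k), Cove→Route 6 ($135k), Onyx→Route 1 ($100k), Apex→Route 7 ($108k) — total 113+88+132+135+100+108 = $676k.
Row-greedy (each carrier in turn takes its best remaining route) gives $566k, worse by 110.
Ember's own top route is Route 6 ($134k), but forcing Ember→Route 6 and reassigning the rest optimally gives only $626k — worse by 50.

Ember receives Route 2.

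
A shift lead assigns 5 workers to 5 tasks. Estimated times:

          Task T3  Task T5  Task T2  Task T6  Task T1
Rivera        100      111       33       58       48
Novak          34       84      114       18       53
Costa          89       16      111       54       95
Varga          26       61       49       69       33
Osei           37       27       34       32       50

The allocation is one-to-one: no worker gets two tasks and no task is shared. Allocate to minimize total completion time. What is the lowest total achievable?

Min total: 137 min

This is the linear assignment problem.
Optimal: Rivera→Task T2 (33 min), Novak→Task T6 (18 min), Costa→Task T5 (16 min), Varga→Task T1 (33 min), Osei→Task T3 (37 min) — total 33+18+16+33+37 = 137 min.
Row-greedy (each worker in turn takes its cheapest remaining task) gives 143 min, worse by 6.
Swapping Costa↔Novak (Costa→Task T6 54 min, Novak→Task T5 84 min) adds 104.
Checked against all permutations: 137 min is optimal.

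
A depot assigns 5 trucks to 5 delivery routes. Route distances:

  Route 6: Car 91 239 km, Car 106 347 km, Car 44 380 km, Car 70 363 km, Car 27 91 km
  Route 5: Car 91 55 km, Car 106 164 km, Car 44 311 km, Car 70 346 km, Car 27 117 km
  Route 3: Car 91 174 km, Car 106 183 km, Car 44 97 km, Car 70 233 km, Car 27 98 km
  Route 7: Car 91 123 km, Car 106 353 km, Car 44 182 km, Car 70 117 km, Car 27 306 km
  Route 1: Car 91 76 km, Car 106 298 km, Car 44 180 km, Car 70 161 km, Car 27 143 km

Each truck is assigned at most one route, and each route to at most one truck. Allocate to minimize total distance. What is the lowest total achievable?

Min total: 545 km

Optimal: Car 91→Route 1 (76 km), Car 106→Route 5 (164 km), Car 44→Route 3 (97 km), Car 70→Route 7 (117 km), Car 27→Route 6 (91 km) — total 76+164+97+117+91 = 545 km.
Min-entry greedy (repeatedly take the single cheapest remaining cell) gives 658 km, worse by 113.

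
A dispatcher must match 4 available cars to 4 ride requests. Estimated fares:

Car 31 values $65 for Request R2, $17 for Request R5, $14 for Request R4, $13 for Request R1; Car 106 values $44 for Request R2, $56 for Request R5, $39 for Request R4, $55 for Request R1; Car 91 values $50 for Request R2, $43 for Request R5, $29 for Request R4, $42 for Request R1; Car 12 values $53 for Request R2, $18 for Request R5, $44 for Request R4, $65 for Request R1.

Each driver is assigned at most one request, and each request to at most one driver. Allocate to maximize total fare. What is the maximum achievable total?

Max total: $215

Optimal: Car 31→Request R2 ($65), Car 106→Request R5 ($56), Car 91→Request R4 ($29), Car 12→Request R1 ($65) — total 65+56+29+65 = $215.
Column-greedy (each request in turn goes to its best remaining driver) gives $207, worse by 8.
Next-best assignment: Car 31→Request R2, Car 106→Request R4, Car 91→Request R5, Car 12→Request R1 = $212.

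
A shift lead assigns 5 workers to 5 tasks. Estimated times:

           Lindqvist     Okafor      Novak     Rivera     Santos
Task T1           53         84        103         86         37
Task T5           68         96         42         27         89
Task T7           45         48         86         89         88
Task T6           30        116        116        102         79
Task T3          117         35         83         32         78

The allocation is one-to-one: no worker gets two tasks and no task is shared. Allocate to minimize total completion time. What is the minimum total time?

Optimal: Lindqvist→Task T6 (30 min), Okafor→Task T7 (48 min), Novak→Task T5 (42 min), Rivera→Task T3 (32 min), Santos→Task T1 (37 min) — total 30+48+42+32+37 = 189 min.
Min-entry greedy (repeatedly take the single cheapest remaining cell) gives 215 min, worse by 26.
Every other assignment is strictly worse.

Min total: 189 min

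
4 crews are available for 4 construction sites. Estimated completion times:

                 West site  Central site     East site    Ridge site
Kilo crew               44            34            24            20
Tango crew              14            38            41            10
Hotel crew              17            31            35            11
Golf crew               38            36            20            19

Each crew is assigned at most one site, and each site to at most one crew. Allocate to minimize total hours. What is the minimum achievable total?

Optimal: Kilo crew→Central site (34 hours), Tango crew→West site (14 hours), Hotel crew→Ridge site (11 hours), Golf crew→East site (20 hours) — total 34+14+11+20 = 79 hours.
Min-entry greedy (repeatedly take the single cheapest remaining cell) gives 81 hours, worse by 2.
Swapping Kilo crew↔Hotel crew (Kilo crew→Ridge site 20 hours, Hotel crew→Central site 31 hours) adds 6.
No other one-to-one assignment undercuts 79 hours.

Min total: 79 hours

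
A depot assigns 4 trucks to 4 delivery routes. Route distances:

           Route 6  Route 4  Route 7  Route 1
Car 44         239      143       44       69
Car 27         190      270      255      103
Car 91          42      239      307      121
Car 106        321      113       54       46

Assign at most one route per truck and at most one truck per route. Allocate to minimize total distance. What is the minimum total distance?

Minimum total: 302 km

Treat this as an assignment problem: match each truck to one route.
Optimal: Car 44→Route 7 (44 km), Car 27→Route 1 (103 km), Car 91→Route 6 (42 km), Car 106→Route 4 (113 km) — total 44+103+42+113 = 302 km.
Min-entry greedy (repeatedly take the single cheapest remaining cell) gives 402 km, worse by 100.
Checked against all permutations: 302 km is optimal.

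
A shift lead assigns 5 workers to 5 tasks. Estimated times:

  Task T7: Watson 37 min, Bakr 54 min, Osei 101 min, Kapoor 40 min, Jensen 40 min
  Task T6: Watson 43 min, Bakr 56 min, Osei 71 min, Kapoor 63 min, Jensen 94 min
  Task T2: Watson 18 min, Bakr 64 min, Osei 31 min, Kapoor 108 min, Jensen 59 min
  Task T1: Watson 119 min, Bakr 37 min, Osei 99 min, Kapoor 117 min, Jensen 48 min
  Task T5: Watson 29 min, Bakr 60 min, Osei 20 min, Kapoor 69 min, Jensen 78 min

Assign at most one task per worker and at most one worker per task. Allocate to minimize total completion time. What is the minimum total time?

Optimal: Watson→Task T2 (18 min), Bakr→Task T1 (37 min), Osei→Task T5 (20 min), Kapoor→Task T6 (63 min), Jensen→Task T7 (40 min) — total 18+37+20+63+40 = 178 min.
Min-entry greedy (repeatedly take the single cheapest remaining cell) gives 209 min, worse by 31.
Next-best assignment: Watson→Task T2, Bakr→Task T6, Osei→Task T5, Kapoor→Task T7, Jensen→Task T1 = 182 min.

Minimum total: 178 min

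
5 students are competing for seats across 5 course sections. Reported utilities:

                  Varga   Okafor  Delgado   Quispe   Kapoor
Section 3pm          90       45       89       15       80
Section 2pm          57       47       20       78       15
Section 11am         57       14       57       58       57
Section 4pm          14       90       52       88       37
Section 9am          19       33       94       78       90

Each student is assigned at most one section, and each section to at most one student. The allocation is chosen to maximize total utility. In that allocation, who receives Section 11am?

Treat this as an assignment problem: match each student to one section.
Optimal: Varga→Section 3pm (90 points), Okafor→Section 4pm (90 points), Delgado→Section 9am (94 points), Quispe→Section 2pm (78 points), Kapoor→Section 11am (57 points) — total 90+90+94+78+57 = 409 points.
Column-greedy (each section in turn goes to its best remaining student) gives 405 points, worse by 4.
Next-best assignment: Varga→Section 3pm, Okafor→Section 4pm, Delgado→Section 11am, Quispe→Section 2pm, Kapoor→Section 9am = 405 points.
Kapoor's own top section is Section 9am (90 points), but forcing Kapoor→Section 9am and reassigning the rest optimally gives only 405 points — worse by 4.

Kapoor receives Section 11am.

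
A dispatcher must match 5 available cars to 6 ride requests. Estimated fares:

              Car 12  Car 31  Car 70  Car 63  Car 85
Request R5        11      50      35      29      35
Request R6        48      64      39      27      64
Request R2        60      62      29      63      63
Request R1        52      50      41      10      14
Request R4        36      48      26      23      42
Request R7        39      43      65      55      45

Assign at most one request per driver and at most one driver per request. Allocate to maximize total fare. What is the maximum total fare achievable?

This is the linear assignment problem.
Optimal: Car 12→Request R1 ($52), Car 31→Request R5 ($50), Car 70→Request R7 ($65), Car 63→Request R2 ($63), Car 85→Request R6 ($64) — total 52+50+65+63+64 = $294.
Column-greedy (each request in turn goes to its best remaining driver) gives $255, worse by 39.
Next-best assignment: Car 12→Request R1, Car 31→Request R4, Car 70→Request R7, Car 63→Request R2, Car 85→Request R6 = $292.

Maximum total: $294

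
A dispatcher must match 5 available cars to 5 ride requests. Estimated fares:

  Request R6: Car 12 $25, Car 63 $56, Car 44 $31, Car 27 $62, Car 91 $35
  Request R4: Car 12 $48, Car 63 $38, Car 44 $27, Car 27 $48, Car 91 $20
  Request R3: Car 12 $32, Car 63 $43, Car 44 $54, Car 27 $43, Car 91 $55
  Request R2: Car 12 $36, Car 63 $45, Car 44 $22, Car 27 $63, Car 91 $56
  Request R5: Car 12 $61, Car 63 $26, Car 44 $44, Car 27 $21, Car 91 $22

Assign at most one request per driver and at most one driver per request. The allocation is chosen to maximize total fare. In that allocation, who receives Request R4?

Car 27 receives Request R4.

Optimal: Car 12→Request R5 ($61), Car 63→Request R6 ($56), Car 44→Request R3 ($54), Car 27→Request R4 ($48), Car 91→Request R2 ($56) — total 61+56+54+48+56 = $275.
Car 27's own top request is Request R2 ($63), but forcing Car 27→Request R2 and reassigning the rest optimally gives only $266 — worse by 9.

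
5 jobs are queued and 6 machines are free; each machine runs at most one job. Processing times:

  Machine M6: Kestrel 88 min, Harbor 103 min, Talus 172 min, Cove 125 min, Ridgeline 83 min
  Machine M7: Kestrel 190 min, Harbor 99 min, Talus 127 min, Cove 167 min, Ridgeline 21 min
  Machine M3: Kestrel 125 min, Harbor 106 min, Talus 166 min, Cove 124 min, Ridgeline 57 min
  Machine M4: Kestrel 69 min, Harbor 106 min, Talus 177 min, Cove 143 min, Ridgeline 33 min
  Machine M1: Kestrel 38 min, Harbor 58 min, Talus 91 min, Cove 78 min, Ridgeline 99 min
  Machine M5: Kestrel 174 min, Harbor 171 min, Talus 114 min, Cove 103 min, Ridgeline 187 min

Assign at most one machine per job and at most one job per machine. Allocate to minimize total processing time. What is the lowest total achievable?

Optimal: Kestrel→Machine M4 (69 min), Harbor→Machine M6 (103 min), Talus→Machine M5 (114 min), Cove→Machine M1 (78 min), Ridgeline→Machine M7 (21 min) — total 69+103+114+78+21 = 385 min.
Row-greedy (each job in turn takes its cheapest remaining machine) gives 408 min, worse by 23.
Next-best assignment: Kestrel→Machine M4, Harbor→Machine M1, Talus→Machine M5, Cove→Machine M3, Ridgeline→Machine M7 = 386 min.
Checked against all permutations: 385 min is optimal.

Min total: 385 min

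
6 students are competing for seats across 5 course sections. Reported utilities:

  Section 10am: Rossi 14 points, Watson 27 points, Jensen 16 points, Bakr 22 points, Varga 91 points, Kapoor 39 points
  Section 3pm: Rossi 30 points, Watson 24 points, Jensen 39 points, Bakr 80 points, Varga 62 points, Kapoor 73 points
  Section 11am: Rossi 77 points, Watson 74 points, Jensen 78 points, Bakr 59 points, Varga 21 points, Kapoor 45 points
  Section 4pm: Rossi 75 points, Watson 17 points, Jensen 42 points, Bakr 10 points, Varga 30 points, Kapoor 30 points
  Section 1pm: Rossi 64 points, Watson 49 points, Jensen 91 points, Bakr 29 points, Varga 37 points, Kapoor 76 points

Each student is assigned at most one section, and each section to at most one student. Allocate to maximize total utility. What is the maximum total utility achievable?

Maximum total: 411 points

Optimal: Varga→Section 10am (91 points), Bakr→Section 3pm (80 points), Watson→Section 11am (74 points), Rossi→Section 4pm (75 points), Jensen→Section 1pm (91 points) — total 91+80+74+75+91 = 411 points.
Column-greedy (each section in turn goes to its best remaining student) gives 400 points, worse by 11.
Checked against all permutations: 411 points is optimal.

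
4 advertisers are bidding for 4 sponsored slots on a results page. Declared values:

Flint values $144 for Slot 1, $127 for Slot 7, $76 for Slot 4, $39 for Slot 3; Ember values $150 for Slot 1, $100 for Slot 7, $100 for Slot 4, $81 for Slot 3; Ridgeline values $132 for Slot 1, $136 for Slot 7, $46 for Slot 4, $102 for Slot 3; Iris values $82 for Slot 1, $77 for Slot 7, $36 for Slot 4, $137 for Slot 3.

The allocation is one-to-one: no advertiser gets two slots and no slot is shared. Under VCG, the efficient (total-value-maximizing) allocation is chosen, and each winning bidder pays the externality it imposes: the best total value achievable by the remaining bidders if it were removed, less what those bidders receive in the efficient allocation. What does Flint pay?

Efficient allocation: Flint→Slot 1 ($144), Ember→Slot 4 ($100), Ridgeline→Slot 7 ($136), Iris→Slot 3 ($137); total welfare W = $517.
Flint receives Slot 1 at value $144, so the others get W − 144 = $373.
Without Flint: best allocation of the remaining 3 bidders over all 4 slots is Ember→Slot 1 ($150), Ridgeline→Slot 7 ($136), Iris→Slot 3 ($137), total $423.
VCG payment = (others' best without Flint) − (others' welfare with Flint) = 423 − 373 = $50.

Flint pays $50.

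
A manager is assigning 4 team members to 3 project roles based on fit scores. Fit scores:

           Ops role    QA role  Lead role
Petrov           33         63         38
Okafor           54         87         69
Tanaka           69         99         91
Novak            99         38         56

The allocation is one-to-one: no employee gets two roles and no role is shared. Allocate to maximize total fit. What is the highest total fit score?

Optimal: Novak→Ops role (99 pts), Okafor→QA role (87 pts), Tanaka→Lead role (91 pts) — total 99+87+91 = 277 pts.
Row-greedy (each employee in turn takes its best remaining role) gives 201 pts, worse by 76.
Swapping Tanaka↔Okafor (Tanaka→QA role 99 pts, Okafor→Lead role 69 pts) loses 10.
No other one-to-one assignment exceeds 277 pts.

Maximum total: 277 pts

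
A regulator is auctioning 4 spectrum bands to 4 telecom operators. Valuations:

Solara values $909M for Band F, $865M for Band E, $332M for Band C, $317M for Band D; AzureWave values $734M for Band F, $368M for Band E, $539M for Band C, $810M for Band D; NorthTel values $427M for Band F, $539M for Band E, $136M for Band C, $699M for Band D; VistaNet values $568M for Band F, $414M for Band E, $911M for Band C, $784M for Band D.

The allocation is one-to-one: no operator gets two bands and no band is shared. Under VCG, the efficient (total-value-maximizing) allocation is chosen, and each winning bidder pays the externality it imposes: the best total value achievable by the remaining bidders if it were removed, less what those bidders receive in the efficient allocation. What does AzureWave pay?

AzureWave pays $44M.

Efficient allocation: Solara→Band E ($865M), AzureWave→Band F ($734M), NorthTel→Band D ($699M), VistaNet→Band C ($911M); total welfare W = $3209M.
AzureWave receives Band F at value $734M, so the others get W − 734 = $2475M.
Without AzureWave: best allocation of the remaining 3 bidders over all 4 bands is Solara→Band F ($909M), NorthTel→Band D ($699M), VistaNet→Band C ($911M), total $2519M.
VCG payment = (others' best without AzureWave) − (others' welfare with AzureWave) = 2519 − 2475 = $44M.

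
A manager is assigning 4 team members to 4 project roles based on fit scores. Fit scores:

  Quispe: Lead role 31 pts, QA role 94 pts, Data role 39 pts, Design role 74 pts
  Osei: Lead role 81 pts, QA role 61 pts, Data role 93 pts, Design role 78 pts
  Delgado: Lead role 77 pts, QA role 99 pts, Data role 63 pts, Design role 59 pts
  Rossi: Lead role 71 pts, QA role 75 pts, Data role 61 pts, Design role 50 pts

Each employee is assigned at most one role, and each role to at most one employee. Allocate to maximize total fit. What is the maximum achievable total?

Max total: 337 pts

This is the linear assignment problem.
Optimal: Quispe→Design role (74 pts), Osei→Data role (93 pts), Delgado→QA role (99 pts), Rossi→Lead role (71 pts) — total 74+93+99+71 = 337 pts.
Column-greedy (each role in turn goes to its best remaining employee) gives 315 pts, worse by 22.
Swapping Rossi↔Quispe (Rossi→Design role 50 pts, Quispe→Lead role 31 pts) loses 64.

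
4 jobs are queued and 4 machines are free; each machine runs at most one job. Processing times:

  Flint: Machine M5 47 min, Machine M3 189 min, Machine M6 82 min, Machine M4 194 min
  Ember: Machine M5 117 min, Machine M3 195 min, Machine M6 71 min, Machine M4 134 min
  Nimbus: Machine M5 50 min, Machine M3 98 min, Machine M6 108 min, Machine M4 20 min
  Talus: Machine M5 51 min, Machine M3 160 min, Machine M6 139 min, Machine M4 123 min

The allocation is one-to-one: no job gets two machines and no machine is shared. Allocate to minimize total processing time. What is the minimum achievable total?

Min total: 298 min

Optimal: Flint→Machine M5 (47 min), Ember→Machine M6 (71 min), Nimbus→Machine M4 (20 min), Talus→Machine M3 (160 min) — total 47+71+20+160 = 298 min.
Column-greedy (each machine in turn goes to its cheapest remaining job) gives 339 min, worse by 41.
Next-best assignment: Flint→Machine M3, Ember→Machine M6, Nimbus→Machine M4, Talus→Machine M5 = 331 min.
Checked against all permutations: 298 min is optimal.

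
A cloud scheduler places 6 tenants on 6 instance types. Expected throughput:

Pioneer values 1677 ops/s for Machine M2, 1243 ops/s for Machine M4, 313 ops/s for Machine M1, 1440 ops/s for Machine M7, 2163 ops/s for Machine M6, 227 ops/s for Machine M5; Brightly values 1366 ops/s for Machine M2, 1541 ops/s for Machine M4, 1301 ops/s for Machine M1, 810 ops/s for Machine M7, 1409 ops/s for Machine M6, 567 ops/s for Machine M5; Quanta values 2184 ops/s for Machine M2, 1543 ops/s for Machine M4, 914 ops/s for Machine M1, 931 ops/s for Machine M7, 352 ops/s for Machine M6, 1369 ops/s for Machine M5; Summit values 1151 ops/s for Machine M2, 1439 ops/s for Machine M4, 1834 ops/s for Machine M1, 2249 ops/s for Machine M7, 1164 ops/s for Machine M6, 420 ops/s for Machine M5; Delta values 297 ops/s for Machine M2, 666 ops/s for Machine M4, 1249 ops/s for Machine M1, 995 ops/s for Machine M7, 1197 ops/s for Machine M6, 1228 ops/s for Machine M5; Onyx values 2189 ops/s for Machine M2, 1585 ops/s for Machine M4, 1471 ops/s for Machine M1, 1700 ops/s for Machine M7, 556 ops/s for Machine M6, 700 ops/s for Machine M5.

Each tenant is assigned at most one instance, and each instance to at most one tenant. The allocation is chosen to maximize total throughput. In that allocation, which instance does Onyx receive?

Optimal: Pioneer→Machine M6 (2163 ops/s), Brightly→Machine M4 (1541 ops/s), Quanta→Machine M2 (2184 ops/s), Summit→Machine M7 (2249 ops/s), Delta→Machine M5 (1228 ops/s), Onyx→Machine M1 (1471 ops/s) — total 2163+1541+2184+2249+1228+1471 = 10836 ops/s.
Column-greedy (each instance in turn goes to its best remaining tenant) gives 9643 ops/s, worse by 1193.
Next-best assignment: Pioneer→Machine M6, Brightly→Machine M4, Quanta→Machine M5, Summit→Machine M7, Delta→Machine M1, Onyx→Machine M2 = 10760 ops/s.
Swapping Summit↔Brightly (Summit→Machine M4 1439 ops/s, Brightly→Machine M7 810 ops/s) loses 1541.
No other one-to-one assignment exceeds 10836 ops/s.
Onyx's own top instance is Machine M2 (2189 ops/s), but forcing Onyx→Machine M2 and reassigning the rest optimally gives only 10760 ops/s — worse by 76.

Onyx receives Machine M1.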